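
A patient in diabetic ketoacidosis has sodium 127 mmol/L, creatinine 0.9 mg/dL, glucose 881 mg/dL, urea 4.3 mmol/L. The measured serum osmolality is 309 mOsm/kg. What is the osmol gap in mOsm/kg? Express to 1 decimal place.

Calculated osmolality = 2·Na + glucose/18 + urea
= 2·127 + 881/18 + 4.3
= 254 + 48.94 + 4.30
= 307.24 mOsm/kg ≈ 307.2 mOsm/kg
Osmolar gap = measured − calculated = 309 − 307.2 = 1.8 mOsm/kg

1.8 mOsm/kg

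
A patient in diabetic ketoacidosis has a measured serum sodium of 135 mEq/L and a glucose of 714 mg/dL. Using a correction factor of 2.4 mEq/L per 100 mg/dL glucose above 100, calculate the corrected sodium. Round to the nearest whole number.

150 mEq/L

Corrected Na = measured Na + 2.4 · (glucose − 100)/100
= 135 + 2.4 · (714 − 100)/100
= 135 + 14.7
= 149.7 mEq/L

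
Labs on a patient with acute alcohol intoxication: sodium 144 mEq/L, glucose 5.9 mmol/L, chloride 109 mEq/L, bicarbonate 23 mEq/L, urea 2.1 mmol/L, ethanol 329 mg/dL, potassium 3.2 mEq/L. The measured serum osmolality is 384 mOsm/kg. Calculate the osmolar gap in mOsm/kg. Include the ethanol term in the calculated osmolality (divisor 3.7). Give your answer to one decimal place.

Calculated osmolality = 2·Na + glucose + urea + ethanol/3.7
= 2·144 + 5.9 + 2.1 + 329/3.7
= 288 + 5.90 + 2.10 + 88.92
= 384.92 mOsm/kg ≈ 384.9 mOsm/kg
Osmolar gap = measured − calculated = 384 − 384.9 = -0.9 mOsm/kg

-0.9 mOsm/kg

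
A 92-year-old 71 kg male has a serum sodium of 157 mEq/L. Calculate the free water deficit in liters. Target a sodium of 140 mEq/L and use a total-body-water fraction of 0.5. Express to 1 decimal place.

TBW = 0.5 · 71 = 35.5 L
Free water deficit = TBW · (Na/140 − 1)
= 35.5 · (157/140 − 1)
= 35.5 · 0.1214
= 4.31 L

4.3 L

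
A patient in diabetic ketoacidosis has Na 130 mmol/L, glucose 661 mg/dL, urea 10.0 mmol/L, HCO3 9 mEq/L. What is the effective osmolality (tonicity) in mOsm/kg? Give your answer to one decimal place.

296.7 mOsm/kg

Effective osmolality excludes urea (freely permeant across cell membranes):
2·Na + glucose/18
= 2·130 + 661/18
= 260 + 36.72
= 296.72 mOsm/kg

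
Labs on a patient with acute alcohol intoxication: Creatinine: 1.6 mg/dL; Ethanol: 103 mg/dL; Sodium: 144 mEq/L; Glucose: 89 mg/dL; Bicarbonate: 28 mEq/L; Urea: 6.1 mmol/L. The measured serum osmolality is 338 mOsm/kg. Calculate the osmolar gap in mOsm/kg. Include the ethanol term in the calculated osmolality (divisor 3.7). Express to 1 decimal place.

Calculated osmolality = 2·Na + glucose/18 + urea + ethanol/3.7
= 2·144 + 89/18 + 6.1 + 103/3.7
= 288 + 4.94 + 6.10 + 27.84
= 326.88 mOsm/kg ≈ 326.9 mOsm/kg
Osmolar gap = measured − calculated = 338 − 326.9 = 11.1 mOsm/kg

11.1 mOsm/kg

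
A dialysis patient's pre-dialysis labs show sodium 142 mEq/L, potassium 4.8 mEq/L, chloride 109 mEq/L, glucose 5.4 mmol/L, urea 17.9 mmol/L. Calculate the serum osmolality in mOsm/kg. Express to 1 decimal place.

Calculated osmolality = 2·Na + glucose + urea
= 2·142 + 5.4 + 17.9
= 284 + 5.40 + 17.90
= 307.3 mOsm/kg

307.3 mOsm/kg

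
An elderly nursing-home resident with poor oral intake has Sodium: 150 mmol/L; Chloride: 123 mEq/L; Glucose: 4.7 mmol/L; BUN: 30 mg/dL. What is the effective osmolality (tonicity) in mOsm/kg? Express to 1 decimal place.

Effective osmolality excludes urea (freely permeant across cell membranes):
2·Na + glucose
= 2·150 + 4.7
= 300 + 4.7
= 304.7 mOsm/kg

304.7 mOsm/kg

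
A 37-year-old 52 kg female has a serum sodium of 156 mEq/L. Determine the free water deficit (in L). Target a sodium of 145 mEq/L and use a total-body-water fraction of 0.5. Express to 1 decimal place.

2.0 L

TBW = 0.5 · 52 = 26 L
Free water deficit = TBW · (Na/145 − 1)
= 26 · (156/145 − 1)
= 26 · 0.0759
= 1.97 L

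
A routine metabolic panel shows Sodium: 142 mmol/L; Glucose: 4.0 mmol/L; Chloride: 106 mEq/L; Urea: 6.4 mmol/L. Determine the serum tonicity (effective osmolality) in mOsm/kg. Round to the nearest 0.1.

Effective osmolality excludes urea (freely permeant across cell membranes):
2·Na + glucose
= 2·142 + 4
= 284 + 4
= 288 mOsm/kg

288.0 mOsm/kg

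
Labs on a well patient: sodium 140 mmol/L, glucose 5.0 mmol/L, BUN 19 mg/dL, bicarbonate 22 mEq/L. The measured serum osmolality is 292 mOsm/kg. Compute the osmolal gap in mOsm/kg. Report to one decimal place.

Calculated osmolality = 2·Na + glucose + BUN/2.8
= 2·140 + 5 + 19/2.8
= 280 + 5 + 6.79
= 291.79 mOsm/kg ≈ 291.8 mOsm/kg
Osmolar gap = measured − calculated = 292 − 291.8 = 0.2 mOsm/kg

0.2 mOsm/kg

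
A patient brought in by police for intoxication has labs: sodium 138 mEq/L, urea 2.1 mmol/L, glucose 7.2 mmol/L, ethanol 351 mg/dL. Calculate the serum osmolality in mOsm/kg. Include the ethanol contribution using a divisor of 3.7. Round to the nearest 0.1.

380.2 mOsm/kg

Calculated osmolality = 2·Na + glucose + urea + ethanol/3.7
= 2·138 + 7.2 + 2.1 + 351/3.7
= 276 + 7.20 + 2.10 + 94.86
= 380.16 mOsm/kg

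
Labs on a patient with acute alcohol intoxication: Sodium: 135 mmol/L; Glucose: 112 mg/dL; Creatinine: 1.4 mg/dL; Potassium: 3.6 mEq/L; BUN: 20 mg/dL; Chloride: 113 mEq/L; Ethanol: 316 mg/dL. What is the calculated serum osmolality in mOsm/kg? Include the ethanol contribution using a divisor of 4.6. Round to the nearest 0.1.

352.1 mOsm/kg

Calculated osmolality = 2·Na + glucose/18 + BUN/2.8 + ethanol/4.6
= 2·135 + 112/18 + 20/2.8 + 316/4.6
= 270 + 6.22 + 7.14 + 68.70
= 352.06 mOsm/kg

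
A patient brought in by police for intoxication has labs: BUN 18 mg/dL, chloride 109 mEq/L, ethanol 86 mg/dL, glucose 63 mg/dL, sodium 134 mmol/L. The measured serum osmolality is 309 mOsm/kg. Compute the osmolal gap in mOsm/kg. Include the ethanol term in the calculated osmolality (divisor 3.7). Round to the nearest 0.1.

Calculated osmolality = 2·Na + glucose/18 + BUN/2.8 + ethanol/3.7
= 2·134 + 63/18 + 18/2.8 + 86/3.7
= 268 + 3.50 + 6.43 + 23.24
= 301.17 mOsm/kg ≈ 301.2 mOsm/kg
Osmolar gap = measured − calculated = 309 − 301.2 = 7.8 mOsm/kg

7.8 mOsm/kg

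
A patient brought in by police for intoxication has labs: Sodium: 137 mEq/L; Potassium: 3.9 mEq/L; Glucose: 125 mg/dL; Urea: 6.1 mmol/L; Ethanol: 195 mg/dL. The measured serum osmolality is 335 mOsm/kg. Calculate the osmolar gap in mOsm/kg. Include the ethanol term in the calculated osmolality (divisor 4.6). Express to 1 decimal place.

5.6 mOsm/kg

Calculated osmolality = 2·Na + glucose/18 + urea + ethanol/4.6
= 2·137 + 125/18 + 6.1 + 195/4.6
= 274 + 6.94 + 6.10 + 42.39
= 329.43 mOsm/kg ≈ 329.4 mOsm/kg
Osmolar gap = measured − calculated = 335 − 329.4 = 5.6 mOsm/kg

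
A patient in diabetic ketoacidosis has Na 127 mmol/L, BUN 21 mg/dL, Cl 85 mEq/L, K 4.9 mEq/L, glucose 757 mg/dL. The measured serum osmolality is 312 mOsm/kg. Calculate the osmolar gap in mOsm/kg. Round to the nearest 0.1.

Calculated osmolality = 2·Na + glucose/18 + BUN/2.8
= 2·127 + 757/18 + 21/2.8
= 254 + 42.06 + 7.50
= 303.56 mOsm/kg ≈ 303.6 mOsm/kg
Osmolar gap = measured − calculated = 312 − 303.6 = 8.4 mOsm/kg

8.4 mOsm/kg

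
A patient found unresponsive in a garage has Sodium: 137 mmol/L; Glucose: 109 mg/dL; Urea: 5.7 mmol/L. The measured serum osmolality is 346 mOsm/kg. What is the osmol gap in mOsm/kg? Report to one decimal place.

60.2 mOsm/kg

Calculated osmolality = 2·Na + glucose/18 + urea
= 2·137 + 109/18 + 5.7
= 274 + 6.06 + 5.70
= 285.76 mOsm/kg ≈ 285.8 mOsm/kg
Osmolar gap = measured − calculated = 346 − 285.8 = 60.2 mOsm/kg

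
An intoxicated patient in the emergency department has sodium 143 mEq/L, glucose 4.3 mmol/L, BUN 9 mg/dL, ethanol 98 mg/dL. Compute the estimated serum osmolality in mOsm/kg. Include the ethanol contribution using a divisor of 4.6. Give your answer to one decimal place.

314.8 mOsm/kg

Calculated osmolality = 2·Na + glucose + BUN/2.8 + ethanol/4.6
= 2·143 + 4.3 + 9/2.8 + 98/4.6
= 286 + 4.30 + 3.21 + 21.30
= 314.81 mOsm/kg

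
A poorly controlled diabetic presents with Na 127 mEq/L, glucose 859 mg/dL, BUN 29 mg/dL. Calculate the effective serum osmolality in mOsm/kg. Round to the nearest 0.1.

301.7 mOsm/kg

Effective osmolality excludes urea (freely permeant across cell membranes):
2·Na + glucose/18
= 2·127 + 859/18
= 254 + 47.72
= 301.72 mOsm/kg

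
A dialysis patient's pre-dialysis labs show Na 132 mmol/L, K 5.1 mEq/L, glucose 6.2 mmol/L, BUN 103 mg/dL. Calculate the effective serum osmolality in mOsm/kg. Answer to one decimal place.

Effective osmolality excludes urea (freely permeant across cell membranes):
2·Na + glucose
= 2·132 + 6.2
= 264 + 6.2
= 270.2 mOsm/kg

270.2 mOsm/kg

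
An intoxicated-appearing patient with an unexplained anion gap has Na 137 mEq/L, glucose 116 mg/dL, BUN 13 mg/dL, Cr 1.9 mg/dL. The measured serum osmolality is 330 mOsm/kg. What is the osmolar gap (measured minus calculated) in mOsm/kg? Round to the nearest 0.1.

Calculated osmolality = 2·Na + glucose/18 + BUN/2.8
= 2·137 + 116/18 + 13/2.8
= 274 + 6.44 + 4.64
= 285.08 mOsm/kg ≈ 285.1 mOsm/kg
Osmolar gap = measured − calculated = 330 − 285.1 = 44.9 mOsm/kg

44.9 mOsm/kg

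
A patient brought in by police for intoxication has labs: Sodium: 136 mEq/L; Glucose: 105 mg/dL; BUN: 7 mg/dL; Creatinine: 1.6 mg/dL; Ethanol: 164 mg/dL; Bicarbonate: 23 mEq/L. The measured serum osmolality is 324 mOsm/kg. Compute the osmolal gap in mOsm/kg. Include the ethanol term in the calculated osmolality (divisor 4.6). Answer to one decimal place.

8.0 mOsm/kg

Calculated osmolality = 2·Na + glucose/18 + BUN/2.8 + ethanol/4.6
= 2·136 + 105/18 + 7/2.8 + 164/4.6
= 272 + 5.83 + 2.50 + 35.65
= 315.98 mOsm/kg ≈ 316.0 mOsm/kg
Osmolar gap = measured − calculated = 324 − 316.0 = 8.0 mOsm/kg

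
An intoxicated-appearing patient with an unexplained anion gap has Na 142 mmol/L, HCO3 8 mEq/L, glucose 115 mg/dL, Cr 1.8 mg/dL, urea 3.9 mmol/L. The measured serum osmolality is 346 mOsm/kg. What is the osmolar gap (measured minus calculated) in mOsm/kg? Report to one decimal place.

51.7 mOsm/kg

Calculated osmolality = 2·Na + glucose/18 + urea
= 2·142 + 115/18 + 3.9
= 284 + 6.39 + 3.90
= 294.29 mOsm/kg ≈ 294.3 mOsm/kg
Osmolar gap = measured − calculated = 346 − 294.3 = 51.7 mOsm/kg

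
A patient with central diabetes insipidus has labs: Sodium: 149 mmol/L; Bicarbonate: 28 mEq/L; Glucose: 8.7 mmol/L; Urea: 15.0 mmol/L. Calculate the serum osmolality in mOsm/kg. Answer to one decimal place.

321.7 mOsm/kg

Calculated osmolality = 2·Na + glucose + urea
= 2·149 + 8.7 + 15
= 298 + 8.70 + 15
= 321.7 mOsm/kg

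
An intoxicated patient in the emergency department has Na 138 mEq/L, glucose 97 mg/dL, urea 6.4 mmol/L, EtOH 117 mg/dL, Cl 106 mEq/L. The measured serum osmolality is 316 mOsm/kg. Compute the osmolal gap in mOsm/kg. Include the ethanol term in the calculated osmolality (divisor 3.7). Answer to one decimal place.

Calculated osmolality = 2·Na + glucose/18 + urea + ethanol/3.7
= 2·138 + 97/18 + 6.4 + 117/3.7
= 276 + 5.39 + 6.40 + 31.62
= 319.41 mOsm/kg ≈ 319.4 mOsm/kg
Osmolar gap = measured − calculated = 316 − 319.4 = -3.4 mOsm/kg

-3.4 mOsm/kg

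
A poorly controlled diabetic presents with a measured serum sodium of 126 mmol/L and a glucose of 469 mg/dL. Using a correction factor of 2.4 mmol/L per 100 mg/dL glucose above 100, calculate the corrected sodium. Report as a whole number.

Corrected Na = measured Na + 2.4 · (glucose − 100)/100
= 126 + 2.4 · (469 − 100)/100
= 126 + 8.9
= 134.9 mmol/L

135 mmol/L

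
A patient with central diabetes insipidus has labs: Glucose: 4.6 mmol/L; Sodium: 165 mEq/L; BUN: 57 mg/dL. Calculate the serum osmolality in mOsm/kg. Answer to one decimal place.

Calculated osmolality = 2·Na + glucose + BUN/2.8
= 2·165 + 4.6 + 57/2.8
= 330 + 4.60 + 20.36
= 354.96 mOsm/kg

355.0 mOsm/kg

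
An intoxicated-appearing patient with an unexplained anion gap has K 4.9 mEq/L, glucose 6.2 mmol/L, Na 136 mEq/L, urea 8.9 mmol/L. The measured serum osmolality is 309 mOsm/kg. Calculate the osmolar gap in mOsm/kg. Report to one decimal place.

21.9 mOsm/kg

Calculated osmolality = 2·Na + glucose + urea
= 2·136 + 6.2 + 8.9
= 272 + 6.20 + 8.90
= 287.1 mOsm/kg ≈ 287.1 mOsm/kg
Osmolar gap = measured − calculated = 309 − 287.1 = 21.9 mOsm/kg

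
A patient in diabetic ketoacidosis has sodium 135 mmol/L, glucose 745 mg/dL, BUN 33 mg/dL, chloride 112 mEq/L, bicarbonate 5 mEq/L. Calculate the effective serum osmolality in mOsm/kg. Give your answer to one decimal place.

311.4 mOsm/kg

Effective osmolality excludes urea (freely permeant across cell membranes):
2·Na + glucose/18
= 2·135 + 745/18
= 270 + 41.39
= 311.39 mOsm/kg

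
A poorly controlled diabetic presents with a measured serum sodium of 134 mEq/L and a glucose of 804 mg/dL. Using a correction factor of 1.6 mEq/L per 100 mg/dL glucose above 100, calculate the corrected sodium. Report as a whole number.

145 mEq/L

Corrected Na = measured Na + 1.6 · (glucose − 100)/100
= 134 + 1.6 · (804 − 100)/100
= 134 + 11.3
= 145.3 mEq/L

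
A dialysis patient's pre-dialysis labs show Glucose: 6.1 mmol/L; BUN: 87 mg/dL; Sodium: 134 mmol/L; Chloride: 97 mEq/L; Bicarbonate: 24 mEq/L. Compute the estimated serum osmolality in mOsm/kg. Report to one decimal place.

305.2 mOsm/kg

Calculated osmolality = 2·Na + glucose + BUN/2.8
= 2·134 + 6.1 + 87/2.8
= 268 + 6.10 + 31.07
= 305.17 mOsm/kg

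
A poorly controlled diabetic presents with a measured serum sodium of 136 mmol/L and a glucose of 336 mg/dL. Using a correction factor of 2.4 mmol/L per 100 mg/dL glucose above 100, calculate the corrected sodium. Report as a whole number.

142 mmol/L

Corrected Na = measured Na + 2.4 · (glucose − 100)/100
= 136 + 2.4 · (336 − 100)/100
= 136 + 5.7
= 141.7 mmol/L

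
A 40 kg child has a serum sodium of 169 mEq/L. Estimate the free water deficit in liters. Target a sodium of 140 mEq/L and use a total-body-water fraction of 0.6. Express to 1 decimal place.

5.0 L

TBW = 0.6 · 40 = 24 L
Free water deficit = TBW · (Na/140 − 1)
= 24 · (169/140 − 1)
= 24 · 0.2071
= 4.97 L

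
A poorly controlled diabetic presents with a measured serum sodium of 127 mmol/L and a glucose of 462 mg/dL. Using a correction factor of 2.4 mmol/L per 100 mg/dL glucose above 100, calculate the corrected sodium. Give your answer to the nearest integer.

Corrected Na = measured Na + 2.4 · (glucose − 100)/100
= 127 + 2.4 · (462 − 100)/100
= 127 + 8.7
= 135.7 mmol/L

136 mmol/L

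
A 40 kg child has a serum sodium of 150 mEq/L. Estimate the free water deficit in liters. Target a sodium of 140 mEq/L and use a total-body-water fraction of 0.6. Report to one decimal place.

1.7 L

TBW = 0.6 · 40 = 24 L
Free water deficit = TBW · (Na/140 − 1)
= 24 · (150/140 − 1)
= 24 · 0.0714
= 1.71 L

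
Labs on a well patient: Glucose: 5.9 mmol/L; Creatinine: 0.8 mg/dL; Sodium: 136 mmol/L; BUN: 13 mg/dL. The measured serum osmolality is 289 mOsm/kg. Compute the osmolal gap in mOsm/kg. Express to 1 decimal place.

Calculated osmolality = 2·Na + glucose + BUN/2.8
= 2·136 + 5.9 + 13/2.8
= 272 + 5.90 + 4.64
= 282.54 mOsm/kg ≈ 282.5 mOsm/kg
Osmolar gap = measured − calculated = 289 − 282.5 = 6.5 mOsm/kg

6.5 mOsm/kg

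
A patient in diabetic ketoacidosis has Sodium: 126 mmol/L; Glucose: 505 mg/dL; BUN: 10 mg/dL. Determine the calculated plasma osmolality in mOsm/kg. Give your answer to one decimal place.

Calculated osmolality = 2·Na + glucose/18 + BUN/2.8
= 2·126 + 505/18 + 10/2.8
= 252 + 28.06 + 3.57
= 283.63 mOsm/kg

283.6 mOsm/kg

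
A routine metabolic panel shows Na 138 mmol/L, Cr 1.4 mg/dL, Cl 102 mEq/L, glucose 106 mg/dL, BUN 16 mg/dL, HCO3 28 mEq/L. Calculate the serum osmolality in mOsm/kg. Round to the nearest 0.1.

Calculated osmolality = 2·Na + glucose/18 + BUN/2.8
= 2·138 + 106/18 + 16/2.8
= 276 + 5.89 + 5.71
= 287.6 mOsm/kg

287.6 mOsm/kg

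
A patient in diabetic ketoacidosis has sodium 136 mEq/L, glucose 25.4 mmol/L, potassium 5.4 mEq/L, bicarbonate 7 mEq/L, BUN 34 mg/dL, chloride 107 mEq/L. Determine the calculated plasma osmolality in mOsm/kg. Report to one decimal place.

Calculated osmolality = 2·Na + glucose + BUN/2.8
= 2·136 + 25.4 + 34/2.8
= 272 + 25.40 + 12.14
= 309.54 mOsm/kg

309.5 mOsm/kg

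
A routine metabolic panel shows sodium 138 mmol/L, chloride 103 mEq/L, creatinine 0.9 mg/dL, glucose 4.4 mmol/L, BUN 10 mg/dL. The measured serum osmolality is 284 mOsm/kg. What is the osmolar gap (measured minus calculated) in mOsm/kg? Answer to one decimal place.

Calculated osmolality = 2·Na + glucose + BUN/2.8
= 2·138 + 4.4 + 10/2.8
= 276 + 4.40 + 3.57
= 283.97 mOsm/kg ≈ 284.0 mOsm/kg
Osmolar gap = measured − calculated = 284 − 284.0 = 0.0 mOsm/kg

0.0 mOsm/kg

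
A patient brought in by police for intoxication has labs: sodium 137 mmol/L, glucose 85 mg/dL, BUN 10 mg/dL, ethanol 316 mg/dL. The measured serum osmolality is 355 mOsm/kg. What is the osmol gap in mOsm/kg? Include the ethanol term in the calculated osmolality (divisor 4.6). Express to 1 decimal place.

4.0 mOsm/kg

Calculated osmolality = 2·Na + glucose/18 + BUN/2.8 + ethanol/4.6
= 2·137 + 85/18 + 10/2.8 + 316/4.6
= 274 + 4.72 + 3.57 + 68.70
= 350.99 mOsm/kg ≈ 351.0 mOsm/kg
Osmolar gap = measured − calculated = 355 − 351.0 = 4.0 mOsm/kg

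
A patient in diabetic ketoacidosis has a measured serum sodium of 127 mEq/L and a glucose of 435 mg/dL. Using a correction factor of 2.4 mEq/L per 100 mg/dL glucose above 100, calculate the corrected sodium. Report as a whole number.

Corrected Na = measured Na + 2.4 · (glucose − 100)/100
= 127 + 2.4 · (435 − 100)/100
= 127 + 8
= 135 mEq/L

135 mEq/L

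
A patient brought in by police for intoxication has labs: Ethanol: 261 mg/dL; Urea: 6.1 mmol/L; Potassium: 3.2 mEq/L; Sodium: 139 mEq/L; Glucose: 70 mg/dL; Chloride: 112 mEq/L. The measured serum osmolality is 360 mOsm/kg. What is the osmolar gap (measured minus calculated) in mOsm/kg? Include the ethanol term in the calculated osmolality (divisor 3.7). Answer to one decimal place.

1.5 mOsm/kg

Calculated osmolality = 2·Na + glucose/18 + urea + ethanol/3.7
= 2·139 + 70/18 + 6.1 + 261/3.7
= 278 + 3.89 + 6.10 + 70.54
= 358.53 mOsm/kg ≈ 358.5 mOsm/kg
Osmolar gap = measured − calculated = 360 − 358.5 = 1.5 mOsm/kg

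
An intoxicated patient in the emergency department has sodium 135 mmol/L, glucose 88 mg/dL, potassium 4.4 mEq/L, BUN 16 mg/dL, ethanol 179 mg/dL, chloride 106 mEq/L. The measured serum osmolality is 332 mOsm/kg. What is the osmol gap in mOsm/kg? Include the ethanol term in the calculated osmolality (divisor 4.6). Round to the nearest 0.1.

Calculated osmolality = 2·Na + glucose/18 + BUN/2.8 + ethanol/4.6
= 2·135 + 88/18 + 16/2.8 + 179/4.6
= 270 + 4.89 + 5.71 + 38.91
= 319.51 mOsm/kg ≈ 319.5 mOsm/kg
Osmolar gap = measured − calculated = 332 − 319.5 = 12.5 mOsm/kg

12.5 mOsm/kg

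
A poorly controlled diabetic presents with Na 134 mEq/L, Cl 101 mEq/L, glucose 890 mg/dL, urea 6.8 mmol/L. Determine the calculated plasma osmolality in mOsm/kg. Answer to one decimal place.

Calculated osmolality = 2·Na + glucose/18 + urea
= 2·134 + 890/18 + 6.8
= 268 + 49.44 + 6.80
= 324.24 mOsm/kg

324.2 mOsm/kg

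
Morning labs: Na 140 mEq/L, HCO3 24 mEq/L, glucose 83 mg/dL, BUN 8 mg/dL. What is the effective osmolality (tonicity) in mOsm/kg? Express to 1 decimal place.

284.6 mOsm/kg

Effective osmolality excludes urea (freely permeant across cell membranes):
2·Na + glucose/18
= 2·140 + 83/18
= 280 + 4.61
= 284.61 mOsm/kg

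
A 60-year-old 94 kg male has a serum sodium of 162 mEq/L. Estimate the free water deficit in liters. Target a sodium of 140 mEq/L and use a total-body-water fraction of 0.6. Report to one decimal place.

TBW = 0.6 · 94 = 56.4 L
Free water deficit = TBW · (Na/140 − 1)
= 56.4 · (162/140 − 1)
= 56.4 · 0.1571
= 8.86 L

8.9 L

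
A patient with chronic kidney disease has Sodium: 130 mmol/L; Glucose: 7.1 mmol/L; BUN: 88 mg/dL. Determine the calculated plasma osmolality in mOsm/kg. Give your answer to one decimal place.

298.5 mOsm/kg

Calculated osmolality = 2·Na + glucose + BUN/2.8
= 2·130 + 7.1 + 88/2.8
= 260 + 7.10 + 31.43
= 298.53 mOsm/kg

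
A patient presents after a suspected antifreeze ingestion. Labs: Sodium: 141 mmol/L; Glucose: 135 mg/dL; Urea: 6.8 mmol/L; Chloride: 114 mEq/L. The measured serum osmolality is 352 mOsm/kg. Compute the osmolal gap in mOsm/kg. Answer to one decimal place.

55.7 mOsm/kg

Calculated osmolality = 2·Na + glucose/18 + urea
= 2·141 + 135/18 + 6.8
= 282 + 7.50 + 6.80
= 296.3 mOsm/kg ≈ 296.3 mOsm/kg
Osmolar gap = measured − calculated = 352 − 296.3 = 55.7 mOsm/kg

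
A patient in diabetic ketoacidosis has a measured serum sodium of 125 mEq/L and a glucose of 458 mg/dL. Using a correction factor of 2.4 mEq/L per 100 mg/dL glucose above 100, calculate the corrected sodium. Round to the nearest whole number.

134 mEq/L

Corrected Na = measured Na + 2.4 · (glucose − 100)/100
= 125 + 2.4 · (458 − 100)/100
= 125 + 8.6
= 133.6 mEq/L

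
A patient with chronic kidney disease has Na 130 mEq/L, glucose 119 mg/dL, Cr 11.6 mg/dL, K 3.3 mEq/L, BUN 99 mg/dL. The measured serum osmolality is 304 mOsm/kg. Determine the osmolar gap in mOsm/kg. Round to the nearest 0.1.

2.0 mOsm/kg

Calculated osmolality = 2·Na + glucose/18 + BUN/2.8
= 2·130 + 119/18 + 99/2.8
= 260 + 6.61 + 35.36
= 301.97 mOsm/kg ≈ 302.0 mOsm/kg
Osmolar gap = measured − calculated = 304 − 302.0 = 2.0 mOsm/kg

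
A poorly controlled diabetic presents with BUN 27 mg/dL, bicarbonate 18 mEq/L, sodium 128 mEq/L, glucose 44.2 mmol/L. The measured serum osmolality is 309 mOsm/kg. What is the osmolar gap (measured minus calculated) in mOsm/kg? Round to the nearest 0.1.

-0.8 mOsm/kg

Calculated osmolality = 2·Na + glucose + BUN/2.8
= 2·128 + 44.2 + 27/2.8
= 256 + 44.20 + 9.64
= 309.84 mOsm/kg ≈ 309.8 mOsm/kg
Osmolar gap = measured − calculated = 309 − 309.8 = -0.8 mOsm/kg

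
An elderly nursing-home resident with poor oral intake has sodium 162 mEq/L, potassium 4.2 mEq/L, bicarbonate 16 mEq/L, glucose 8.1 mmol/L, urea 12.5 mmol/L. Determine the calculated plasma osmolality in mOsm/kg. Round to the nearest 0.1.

Calculated osmolality = 2·Na + glucose + urea
= 2·162 + 8.1 + 12.5
= 324 + 8.10 + 12.50
= 344.6 mOsm/kg

344.6 mOsm/kg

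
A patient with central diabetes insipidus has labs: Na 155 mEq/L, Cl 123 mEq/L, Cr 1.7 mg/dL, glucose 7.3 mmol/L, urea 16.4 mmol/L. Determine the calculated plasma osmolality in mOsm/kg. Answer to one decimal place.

Calculated osmolality = 2·Na + glucose + urea
= 2·155 + 7.3 + 16.4
= 310 + 7.30 + 16.40
= 333.7 mOsm/kg

333.7 mOsm/kg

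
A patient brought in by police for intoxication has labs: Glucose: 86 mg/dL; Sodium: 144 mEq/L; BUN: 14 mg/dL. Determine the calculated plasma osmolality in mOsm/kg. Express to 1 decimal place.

297.8 mOsm/kg

Calculated osmolality = 2·Na + glucose/18 + BUN/2.8
= 2·144 + 86/18 + 14/2.8
= 288 + 4.78 + 5
= 297.78 mOsm/kg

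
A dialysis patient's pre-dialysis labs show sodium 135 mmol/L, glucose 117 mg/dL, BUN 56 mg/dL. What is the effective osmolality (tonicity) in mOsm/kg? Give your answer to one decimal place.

276.5 mOsm/kg

Effective osmolality excludes urea (freely permeant across cell membranes):
2·Na + glucose/18
= 2·135 + 117/18
= 270 + 6.5
= 276.5 mOsm/kg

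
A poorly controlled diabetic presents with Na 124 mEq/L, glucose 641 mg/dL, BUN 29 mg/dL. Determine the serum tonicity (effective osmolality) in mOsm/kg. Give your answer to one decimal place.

283.6 mOsm/kg

Effective osmolality excludes urea (freely permeant across cell membranes):
2·Na + glucose/18
= 2·124 + 641/18
= 248 + 35.61
= 283.61 mOsm/kg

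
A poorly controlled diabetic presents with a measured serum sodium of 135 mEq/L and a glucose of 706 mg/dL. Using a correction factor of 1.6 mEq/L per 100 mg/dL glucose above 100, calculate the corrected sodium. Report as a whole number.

145 mEq/L

Corrected Na = measured Na + 1.6 · (glucose − 100)/100
= 135 + 1.6 · (706 − 100)/100
= 135 + 9.7
= 144.7 mEq/L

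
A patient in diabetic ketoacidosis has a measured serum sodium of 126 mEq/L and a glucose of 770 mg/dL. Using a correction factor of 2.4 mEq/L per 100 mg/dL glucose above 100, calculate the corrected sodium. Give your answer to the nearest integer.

Corrected Na = measured Na + 2.4 · (glucose − 100)/100
= 126 + 2.4 · (770 − 100)/100
= 126 + 16.1
= 142.1 mEq/L

142 mEq/L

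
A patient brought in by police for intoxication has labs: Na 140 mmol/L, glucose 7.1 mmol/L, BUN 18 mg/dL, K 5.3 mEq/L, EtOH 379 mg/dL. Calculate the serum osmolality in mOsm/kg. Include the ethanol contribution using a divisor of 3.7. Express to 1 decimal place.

Calculated osmolality = 2·Na + glucose + BUN/2.8 + ethanol/3.7
= 2·140 + 7.1 + 18/2.8 + 379/3.7
= 280 + 7.10 + 6.43 + 102.43
= 395.96 mOsm/kg

396.0 mOsm/kg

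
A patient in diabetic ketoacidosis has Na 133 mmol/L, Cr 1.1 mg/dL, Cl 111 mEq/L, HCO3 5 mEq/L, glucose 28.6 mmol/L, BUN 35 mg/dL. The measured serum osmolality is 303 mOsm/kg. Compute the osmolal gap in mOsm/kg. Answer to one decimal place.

Calculated osmolality = 2·Na + glucose + BUN/2.8
= 2·133 + 28.6 + 35/2.8
= 266 + 28.60 + 12.50
= 307.1 mOsm/kg ≈ 307.1 mOsm/kg
Osmolar gap = measured − calculated = 303 − 307.1 = -4.1 mOsm/kg

-4.1 mOsm/kg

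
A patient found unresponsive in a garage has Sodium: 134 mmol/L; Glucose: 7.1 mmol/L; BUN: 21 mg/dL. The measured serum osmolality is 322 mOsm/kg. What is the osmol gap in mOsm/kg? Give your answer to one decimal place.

Calculated osmolality = 2·Na + glucose + BUN/2.8
= 2·134 + 7.1 + 21/2.8
= 268 + 7.10 + 7.50
= 282.6 mOsm/kg ≈ 282.6 mOsm/kg
Osmolar gap = measured − calculated = 322 − 282.6 = 39.4 mOsm/kg

39.4 mOsm/kg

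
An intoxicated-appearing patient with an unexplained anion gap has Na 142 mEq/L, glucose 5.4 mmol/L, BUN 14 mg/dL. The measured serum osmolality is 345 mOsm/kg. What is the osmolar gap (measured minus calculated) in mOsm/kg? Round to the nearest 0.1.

Calculated osmolality = 2·Na + glucose + BUN/2.8
= 2·142 + 5.4 + 14/2.8
= 284 + 5.40 + 5
= 294.4 mOsm/kg ≈ 294.4 mOsm/kg
Osmolar gap = measured − calculated = 345 − 294.4 = 50.6 mOsm/kg

50.6 mOsm/kg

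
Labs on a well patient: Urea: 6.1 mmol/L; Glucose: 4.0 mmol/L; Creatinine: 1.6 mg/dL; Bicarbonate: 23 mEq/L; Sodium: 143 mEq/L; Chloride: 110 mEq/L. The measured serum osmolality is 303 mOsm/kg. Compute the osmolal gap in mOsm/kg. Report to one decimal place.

Calculated osmolality = 2·Na + glucose + urea
= 2·143 + 4 + 6.1
= 286 + 4 + 6.10
= 296.1 mOsm/kg ≈ 296.1 mOsm/kg
Osmolar gap = measured − calculated = 303 − 296.1 = 6.9 mOsm/kg

6.9 mOsm/kg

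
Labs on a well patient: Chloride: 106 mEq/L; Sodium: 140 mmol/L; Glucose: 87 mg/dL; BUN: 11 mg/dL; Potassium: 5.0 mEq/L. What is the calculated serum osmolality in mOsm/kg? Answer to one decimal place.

288.8 mOsm/kg

Calculated osmolality = 2·Na + glucose/18 + BUN/2.8
= 2·140 + 87/18 + 11/2.8
= 280 + 4.83 + 3.93
= 288.76 mOsm/kg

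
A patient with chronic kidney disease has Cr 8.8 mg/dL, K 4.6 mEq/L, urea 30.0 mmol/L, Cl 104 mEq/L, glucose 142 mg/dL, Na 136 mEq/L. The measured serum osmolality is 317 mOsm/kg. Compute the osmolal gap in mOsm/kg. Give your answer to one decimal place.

7.1 mOsm/kg

Calculated osmolality = 2·Na + glucose/18 + urea
= 2·136 + 142/18 + 30
= 272 + 7.89 + 30
= 309.89 mOsm/kg ≈ 309.9 mOsm/kg
Osmolar gap = measured − calculated = 317 − 309.9 = 7.1 mOsm/kg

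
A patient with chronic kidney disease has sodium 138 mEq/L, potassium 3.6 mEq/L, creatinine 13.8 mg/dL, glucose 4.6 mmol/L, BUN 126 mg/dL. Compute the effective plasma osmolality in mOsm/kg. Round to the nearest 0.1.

280.6 mOsm/kg

Effective osmolality excludes urea (freely permeant across cell membranes):
2·Na + glucose
= 2·138 + 4.6
= 276 + 4.6
= 280.6 mOsm/kg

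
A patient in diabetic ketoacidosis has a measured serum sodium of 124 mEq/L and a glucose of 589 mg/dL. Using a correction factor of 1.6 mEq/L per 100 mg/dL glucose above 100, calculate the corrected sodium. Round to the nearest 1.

132 mEq/L

Corrected Na = measured Na + 1.6 · (glucose − 100)/100
= 124 + 1.6 · (589 − 100)/100
= 124 + 7.8
= 131.8 mEq/L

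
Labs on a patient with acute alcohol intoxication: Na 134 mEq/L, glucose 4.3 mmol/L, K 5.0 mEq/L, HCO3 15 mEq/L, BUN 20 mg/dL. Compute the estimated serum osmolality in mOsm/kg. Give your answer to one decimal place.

279.4 mOsm/kg

Calculated osmolality = 2·Na + glucose + BUN/2.8
= 2·134 + 4.3 + 20/2.8
= 268 + 4.30 + 7.14
= 279.44 mOsm/kg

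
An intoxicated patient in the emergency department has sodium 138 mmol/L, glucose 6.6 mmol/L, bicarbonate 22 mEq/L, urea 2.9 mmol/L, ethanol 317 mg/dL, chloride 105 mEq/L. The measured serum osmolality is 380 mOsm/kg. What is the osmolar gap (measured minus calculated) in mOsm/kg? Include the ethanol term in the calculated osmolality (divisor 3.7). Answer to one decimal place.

Calculated osmolality = 2·Na + glucose + urea + ethanol/3.7
= 2·138 + 6.6 + 2.9 + 317/3.7
= 276 + 6.60 + 2.90 + 85.68
= 371.18 mOsm/kg ≈ 371.2 mOsm/kg
Osmolar gap = measured − calculated = 380 − 371.2 = 8.8 mOsm/kg

8.8 mOsm/kg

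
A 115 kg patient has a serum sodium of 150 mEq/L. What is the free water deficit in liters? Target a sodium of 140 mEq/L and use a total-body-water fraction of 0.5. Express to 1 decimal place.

4.1 L

TBW = 0.5 · 115 = 57.5 L
Free water deficit = TBW · (Na/140 − 1)
= 57.5 · (150/140 − 1)
= 57.5 · 0.0714
= 4.11 L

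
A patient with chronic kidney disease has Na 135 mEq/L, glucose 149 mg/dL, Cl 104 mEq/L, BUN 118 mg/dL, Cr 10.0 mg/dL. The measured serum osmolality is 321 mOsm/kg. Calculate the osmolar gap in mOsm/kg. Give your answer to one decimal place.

Calculated osmolality = 2·Na + glucose/18 + BUN/2.8
= 2·135 + 149/18 + 118/2.8
= 270 + 8.28 + 42.14
= 320.42 mOsm/kg ≈ 320.4 mOsm/kg
Osmolar gap = measured − calculated = 321 − 320.4 = 0.6 mOsm/kg

0.6 mOsm/kg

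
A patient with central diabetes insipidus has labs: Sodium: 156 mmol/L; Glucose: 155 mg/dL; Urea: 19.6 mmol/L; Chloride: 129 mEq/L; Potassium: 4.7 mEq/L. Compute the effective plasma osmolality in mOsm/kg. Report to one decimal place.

320.6 mOsm/kg

Effective osmolality excludes urea (freely permeant across cell membranes):
2·Na + glucose/18
= 2·156 + 155/18
= 312 + 8.61
= 320.61 mOsm/kg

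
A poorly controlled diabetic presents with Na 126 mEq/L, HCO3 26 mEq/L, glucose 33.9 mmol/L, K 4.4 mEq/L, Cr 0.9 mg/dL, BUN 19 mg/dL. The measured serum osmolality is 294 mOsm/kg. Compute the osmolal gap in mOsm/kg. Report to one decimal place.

Calculated osmolality = 2·Na + glucose + BUN/2.8
= 2·126 + 33.9 + 19/2.8
= 252 + 33.90 + 6.79
= 292.69 mOsm/kg ≈ 292.7 mOsm/kg
Osmolar gap = measured − calculated = 294 − 292.7 = 1.3 mOsm/kg

1.3 mOsm/kg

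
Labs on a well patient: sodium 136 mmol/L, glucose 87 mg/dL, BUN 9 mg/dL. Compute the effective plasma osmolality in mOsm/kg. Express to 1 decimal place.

276.8 mOsm/kg

Effective osmolality excludes urea (freely permeant across cell membranes):
2·Na + glucose/18
= 2·136 + 87/18
= 272 + 4.83
= 276.83 mOsm/kg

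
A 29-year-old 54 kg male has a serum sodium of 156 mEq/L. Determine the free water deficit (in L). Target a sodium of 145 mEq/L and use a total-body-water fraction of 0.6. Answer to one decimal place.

TBW = 0.6 · 54 = 32.4 L
Free water deficit = TBW · (Na/145 − 1)
= 32.4 · (156/145 − 1)
= 32.4 · 0.0759
= 2.46 L

2.5 L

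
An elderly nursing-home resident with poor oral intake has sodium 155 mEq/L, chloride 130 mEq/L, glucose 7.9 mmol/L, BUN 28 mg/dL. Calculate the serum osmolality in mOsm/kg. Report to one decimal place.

327.9 mOsm/kg

Calculated osmolality = 2·Na + glucose + BUN/2.8
= 2·155 + 7.9 + 28/2.8
= 310 + 7.90 + 10
= 327.9 mOsm/kg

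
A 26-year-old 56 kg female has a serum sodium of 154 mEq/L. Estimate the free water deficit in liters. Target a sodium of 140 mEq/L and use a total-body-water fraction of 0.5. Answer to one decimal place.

2.8 L

TBW = 0.5 · 56 = 28 L
Free water deficit = TBW · (Na/140 − 1)
= 28 · (154/140 − 1)
= 28 · 0.1
= 2.8 L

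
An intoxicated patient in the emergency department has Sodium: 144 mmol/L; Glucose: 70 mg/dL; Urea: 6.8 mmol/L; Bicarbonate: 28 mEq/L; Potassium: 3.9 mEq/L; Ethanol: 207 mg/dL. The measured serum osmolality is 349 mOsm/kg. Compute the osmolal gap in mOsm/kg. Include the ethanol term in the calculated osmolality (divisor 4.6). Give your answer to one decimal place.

5.3 mOsm/kg

Calculated osmolality = 2·Na + glucose/18 + urea + ethanol/4.6
= 2·144 + 70/18 + 6.8 + 207/4.6
= 288 + 3.89 + 6.80 + 45
= 343.69 mOsm/kg ≈ 343.7 mOsm/kg
Osmolar gap = measured − calculated = 349 − 343.7 = 5.3 mOsm/kg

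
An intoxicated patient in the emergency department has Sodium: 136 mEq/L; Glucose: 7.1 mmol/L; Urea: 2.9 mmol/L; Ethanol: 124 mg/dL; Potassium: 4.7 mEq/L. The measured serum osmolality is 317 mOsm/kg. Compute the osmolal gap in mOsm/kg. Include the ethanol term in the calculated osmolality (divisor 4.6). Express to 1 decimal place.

Calculated osmolality = 2·Na + glucose + urea + ethanol/4.6
= 2·136 + 7.1 + 2.9 + 124/4.6
= 272 + 7.10 + 2.90 + 26.96
= 308.96 mOsm/kg ≈ 309.0 mOsm/kg
Osmolar gap = measured − calculated = 317 − 309.0 = 8.0 mOsm/kg

8.0 mOsm/kg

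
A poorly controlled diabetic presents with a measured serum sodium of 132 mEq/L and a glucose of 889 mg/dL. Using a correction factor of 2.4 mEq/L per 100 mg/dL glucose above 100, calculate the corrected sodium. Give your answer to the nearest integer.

Corrected Na = measured Na + 2.4 · (glucose − 100)/100
= 132 + 2.4 · (889 − 100)/100
= 132 + 18.9
= 150.9 mEq/L

151 mEq/L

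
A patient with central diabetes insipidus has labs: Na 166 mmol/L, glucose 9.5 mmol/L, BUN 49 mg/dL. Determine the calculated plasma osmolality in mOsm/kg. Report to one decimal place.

359.0 mOsm/kg

Calculated osmolality = 2·Na + glucose + BUN/2.8
= 2·166 + 9.5 + 49/2.8
= 332 + 9.50 + 17.50
= 359 mOsm/kg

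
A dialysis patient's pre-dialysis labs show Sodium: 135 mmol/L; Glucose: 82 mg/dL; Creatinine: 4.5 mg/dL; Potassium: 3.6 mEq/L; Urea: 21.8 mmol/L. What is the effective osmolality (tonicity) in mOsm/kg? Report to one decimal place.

274.6 mOsm/kg

Effective osmolality excludes urea (freely permeant across cell membranes):
2·Na + glucose/18
= 2·135 + 82/18
= 270 + 4.56
= 274.56 mOsm/kg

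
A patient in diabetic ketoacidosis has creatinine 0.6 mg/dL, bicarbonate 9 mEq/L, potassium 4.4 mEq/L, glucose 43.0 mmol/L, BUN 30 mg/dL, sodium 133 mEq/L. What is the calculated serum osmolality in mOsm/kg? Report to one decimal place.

319.7 mOsm/kg

Calculated osmolality = 2·Na + glucose + BUN/2.8
= 2·133 + 43 + 30/2.8
= 266 + 43 + 10.71
= 319.71 mOsm/kg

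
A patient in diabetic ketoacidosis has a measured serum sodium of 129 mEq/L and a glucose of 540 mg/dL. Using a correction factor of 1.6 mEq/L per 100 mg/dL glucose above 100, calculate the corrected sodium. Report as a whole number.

Corrected Na = measured Na + 1.6 · (glucose − 100)/100
= 129 + 1.6 · (540 − 100)/100
= 129 + 7
= 136 mEq/L

136 mEq/L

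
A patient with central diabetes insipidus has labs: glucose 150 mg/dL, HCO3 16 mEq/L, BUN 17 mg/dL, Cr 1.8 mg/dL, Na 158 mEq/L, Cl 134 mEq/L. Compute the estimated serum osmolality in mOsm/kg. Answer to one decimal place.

330.4 mOsm/kg

Calculated osmolality = 2·Na + glucose/18 + BUN/2.8
= 2·158 + 150/18 + 17/2.8
= 316 + 8.33 + 6.07
= 330.4 mOsm/kg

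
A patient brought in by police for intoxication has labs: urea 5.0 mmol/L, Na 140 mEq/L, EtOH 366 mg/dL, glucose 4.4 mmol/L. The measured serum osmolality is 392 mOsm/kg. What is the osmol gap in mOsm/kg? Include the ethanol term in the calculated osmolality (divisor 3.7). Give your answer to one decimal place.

Calculated osmolality = 2·Na + glucose + urea + ethanol/3.7
= 2·140 + 4.4 + 5 + 366/3.7
= 280 + 4.40 + 5 + 98.92
= 388.32 mOsm/kg ≈ 388.3 mOsm/kg
Osmolar gap = measured − calculated = 392 − 388.3 = 3.7 mOsm/kg

3.7 mOsm/kg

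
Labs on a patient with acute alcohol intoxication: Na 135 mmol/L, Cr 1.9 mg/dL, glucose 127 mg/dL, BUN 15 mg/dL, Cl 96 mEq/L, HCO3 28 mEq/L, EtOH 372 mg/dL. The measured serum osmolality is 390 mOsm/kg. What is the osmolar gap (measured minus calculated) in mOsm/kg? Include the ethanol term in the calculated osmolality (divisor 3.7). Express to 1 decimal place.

7.0 mOsm/kg

Calculated osmolality = 2·Na + glucose/18 + BUN/2.8 + ethanol/3.7
= 2·135 + 127/18 + 15/2.8 + 372/3.7
= 270 + 7.06 + 5.36 + 100.54
= 382.96 mOsm/kg ≈ 383.0 mOsm/kg
Osmolar gap = measured − calculated = 390 − 383.0 = 7.0 mOsm/kg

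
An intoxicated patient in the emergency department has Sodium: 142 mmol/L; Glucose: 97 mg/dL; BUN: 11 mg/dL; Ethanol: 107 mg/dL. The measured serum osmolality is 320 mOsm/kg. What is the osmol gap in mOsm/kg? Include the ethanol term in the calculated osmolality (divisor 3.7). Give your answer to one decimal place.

-2.2 mOsm/kg

Calculated osmolality = 2·Na + glucose/18 + BUN/2.8 + ethanol/3.7
= 2·142 + 97/18 + 11/2.8 + 107/3.7
= 284 + 5.39 + 3.93 + 28.92
= 322.24 mOsm/kg ≈ 322.2 mOsm/kg
Osmolar gap = measured − calculated = 320 − 322.2 = -2.2 mOsm/kg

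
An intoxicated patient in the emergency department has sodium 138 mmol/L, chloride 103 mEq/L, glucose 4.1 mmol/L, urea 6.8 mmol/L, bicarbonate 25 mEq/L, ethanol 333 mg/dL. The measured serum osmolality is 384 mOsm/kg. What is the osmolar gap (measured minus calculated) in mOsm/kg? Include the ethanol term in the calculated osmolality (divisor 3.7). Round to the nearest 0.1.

Calculated osmolality = 2·Na + glucose + urea + ethanol/3.7
= 2·138 + 4.1 + 6.8 + 333/3.7
= 276 + 4.10 + 6.80 + 90
= 376.9 mOsm/kg ≈ 376.9 mOsm/kg
Osmolar gap = measured − calculated = 384 − 376.9 = 7.1 mOsm/kg

7.1 mOsm/kg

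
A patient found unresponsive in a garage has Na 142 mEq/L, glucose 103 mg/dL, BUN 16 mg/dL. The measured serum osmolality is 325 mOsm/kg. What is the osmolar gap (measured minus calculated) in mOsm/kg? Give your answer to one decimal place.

Calculated osmolality = 2·Na + glucose/18 + BUN/2.8
= 2·142 + 103/18 + 16/2.8
= 284 + 5.72 + 5.71
= 295.43 mOsm/kg ≈ 295.4 mOsm/kg
Osmolar gap = measured − calculated = 325 − 295.4 = 29.6 mOsm/kg

29.6 mOsm/kg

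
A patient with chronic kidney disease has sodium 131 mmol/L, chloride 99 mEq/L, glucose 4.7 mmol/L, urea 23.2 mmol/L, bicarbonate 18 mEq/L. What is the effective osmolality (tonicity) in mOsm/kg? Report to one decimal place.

266.7 mOsm/kg

Effective osmolality excludes urea (freely permeant across cell membranes):
2·Na + glucose
= 2·131 + 4.7
= 262 + 4.7
= 266.7 mOsm/kg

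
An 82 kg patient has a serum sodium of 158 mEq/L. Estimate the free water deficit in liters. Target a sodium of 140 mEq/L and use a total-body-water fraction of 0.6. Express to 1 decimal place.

TBW = 0.6 · 82 = 49.2 L
Free water deficit = TBW · (Na/140 − 1)
= 49.2 · (158/140 − 1)
= 49.2 · 0.1286
= 6.33 L

6.3 L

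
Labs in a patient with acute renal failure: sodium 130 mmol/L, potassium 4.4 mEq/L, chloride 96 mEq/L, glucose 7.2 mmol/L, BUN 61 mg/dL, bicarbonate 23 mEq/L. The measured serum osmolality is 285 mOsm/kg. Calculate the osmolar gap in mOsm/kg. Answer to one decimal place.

-4.0 mOsm/kg

Calculated osmolality = 2·Na + glucose + BUN/2.8
= 2·130 + 7.2 + 61/2.8
= 260 + 7.20 + 21.79
= 288.99 mOsm/kg ≈ 289.0 mOsm/kg
Osmolar gap = measured − calculated = 285 − 289.0 = -4.0 mOsm/kg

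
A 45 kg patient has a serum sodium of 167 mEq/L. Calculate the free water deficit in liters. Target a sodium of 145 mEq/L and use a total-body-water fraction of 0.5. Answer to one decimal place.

TBW = 0.5 · 45 = 22.5 L
Free water deficit = TBW · (Na/145 − 1)
= 22.5 · (167/145 − 1)
= 22.5 · 0.1517
= 3.41 L

3.4 L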